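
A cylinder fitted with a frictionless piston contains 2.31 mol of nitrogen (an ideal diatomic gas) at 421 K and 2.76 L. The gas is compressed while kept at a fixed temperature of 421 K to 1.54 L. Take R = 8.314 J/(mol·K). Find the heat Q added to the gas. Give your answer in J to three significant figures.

Isothermal ⇒ ΔU = 0, so Q = W = nRT ln(V₂/V₁).
Q = (2.31)(8.314)(421) ln(1.54/2.76) = 8085 × -0.5834 = -4717 J.

Q ≈ -4720 J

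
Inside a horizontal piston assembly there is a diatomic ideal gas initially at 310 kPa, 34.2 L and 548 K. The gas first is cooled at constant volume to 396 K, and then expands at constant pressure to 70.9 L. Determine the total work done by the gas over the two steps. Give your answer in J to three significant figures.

Step 1 (isochoric): W = 0 (constant volume).
After step 1: P = 224 kPa (V unchanged).
Step 2 (isobaric): W = PΔV = (224 kPa)(70.9 − 34.2 L) = 8221 J.
W_total = 0 + 8221 = 8221 J.

W_total ≈ 8220 J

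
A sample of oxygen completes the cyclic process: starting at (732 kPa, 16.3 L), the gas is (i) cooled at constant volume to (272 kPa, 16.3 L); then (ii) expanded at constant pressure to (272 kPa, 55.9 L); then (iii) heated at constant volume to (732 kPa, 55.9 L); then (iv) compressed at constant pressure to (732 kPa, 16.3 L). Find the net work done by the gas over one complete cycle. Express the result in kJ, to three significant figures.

W_net ≈ -18.2 kJ

Constant-volume legs do no work.
W(ii) = (272)(55.9 − 16.3) = 10771 J; W(iv) = (732)(16.3 − 55.9) = -28987 J.
W_net = 10771 − 28987 = -18216 J (the counter-clockwise enclosed area).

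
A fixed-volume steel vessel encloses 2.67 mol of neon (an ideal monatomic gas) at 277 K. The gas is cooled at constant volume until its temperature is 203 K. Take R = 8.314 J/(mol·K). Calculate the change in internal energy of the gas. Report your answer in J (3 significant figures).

ΔU ≈ -2460 J

Constant volume ⇒ W = 0, so Q = ΔU = nCᵥΔT with Cᵥ = 3R/2 = 12.47 J/(mol·K).
ΔU = (2.67)(12.47)(203 − 277) = -2464 J.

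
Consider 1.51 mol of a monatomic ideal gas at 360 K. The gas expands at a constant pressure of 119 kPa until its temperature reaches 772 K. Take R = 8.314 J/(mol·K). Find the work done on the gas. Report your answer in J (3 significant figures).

Isobaric: W = P ΔV = nR ΔT.
W = (1.51)(8.314)(772 − 360) = 5172 J.
Work on gas = −W_by = -5172 J.

W ≈ -5170 J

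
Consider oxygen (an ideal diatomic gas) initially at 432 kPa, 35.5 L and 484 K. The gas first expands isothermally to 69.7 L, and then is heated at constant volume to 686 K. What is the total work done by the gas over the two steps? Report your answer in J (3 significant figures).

Step 1 (isothermal): W = P₁V₁ ln(V₂/V₁) = (15336) ln(69.7/35.5) = 10347 J.
Step 2 (isochoric): W = 0 (constant volume).
W_total = 10347 + 0 = 10347 J.

W_total ≈ 10300 J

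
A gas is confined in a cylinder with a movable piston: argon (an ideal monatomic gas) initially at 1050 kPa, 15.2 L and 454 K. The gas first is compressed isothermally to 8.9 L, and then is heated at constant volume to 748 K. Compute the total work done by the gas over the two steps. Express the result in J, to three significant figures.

Step 1 (isothermal): W = P₁V₁ ln(V₂/V₁) = (15960) ln(8.9/15.2) = -8542 J.
Step 2 (isochoric): W = 0 (constant volume).
W_total = -8542 + 0 = -8542 J.

W_total ≈ -8540 J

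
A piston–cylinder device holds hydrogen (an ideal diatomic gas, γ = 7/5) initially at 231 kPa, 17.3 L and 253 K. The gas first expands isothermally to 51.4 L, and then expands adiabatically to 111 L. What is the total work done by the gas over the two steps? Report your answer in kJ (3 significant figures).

W_total ≈ 7.00 kJ

Step 1 (isothermal): W = P₁V₁ ln(V₂/V₁) = (3996) ln(51.4/17.3) = 4352 J.
After step 1: P = 77.75 kPa, V = 51.4 L, T = 253 K.
Step 2 (adiabatic): W = (P₁V₁ − P₂V₂)/(γ−1) = (3996 − 2937)/0.4 = 2648 J.
W_total = 4352 + 2648 = 7000 J.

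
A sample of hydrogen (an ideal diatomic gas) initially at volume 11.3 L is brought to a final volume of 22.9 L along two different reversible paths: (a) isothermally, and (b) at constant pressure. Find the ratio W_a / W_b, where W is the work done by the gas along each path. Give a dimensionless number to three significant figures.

Path (a) isothermal: W = P₁V₁ ln(V₂/V₁) → W_a/(P₁V₁) = 0.7063.
Path (b) isobaric: W = P₁(V₂ − V₁) → W_b/(P₁V₁) = 1.027.
W_a / W_b = 0.7063 / 1.027 = 0.6881.

W_a / W_b ≈ 0.688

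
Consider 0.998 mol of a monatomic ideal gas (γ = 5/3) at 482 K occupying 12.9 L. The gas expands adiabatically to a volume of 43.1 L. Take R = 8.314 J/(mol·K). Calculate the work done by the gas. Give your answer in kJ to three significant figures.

Adiabatic: TV^(γ−1) = const with γ = 5/3.
T₂ = T₁ (V₁/V₂)^(γ−1) = 482 × (12.9/43.1)^0.667 = 482 × 0.4474 = 215.7 K.
W_by = nCᵥ(T₁ − T₂) = (0.998)(12.47)(482 − 215.7) = 3315 J.

W ≈ 3.31 kJ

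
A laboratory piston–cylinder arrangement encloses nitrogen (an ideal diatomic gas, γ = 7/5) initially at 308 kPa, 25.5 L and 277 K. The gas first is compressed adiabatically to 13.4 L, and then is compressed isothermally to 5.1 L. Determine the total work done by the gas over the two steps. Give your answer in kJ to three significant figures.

Step 1 (adiabatic): W = (P₁V₁ − P₂V₂)/(γ−1) = (7854 − 10159)/0.4 = -5763 J.
After step 1: P = 758.2 kPa, V = 13.4 L, T = 358.3 K.
Step 2 (isothermal): W = P₁V₁ ln(V₂/V₁) = (10159) ln(5.1/13.4) = -9814 J.
W_total = -5763 − 9814 = -15577 J.

W_total ≈ -15.6 kJ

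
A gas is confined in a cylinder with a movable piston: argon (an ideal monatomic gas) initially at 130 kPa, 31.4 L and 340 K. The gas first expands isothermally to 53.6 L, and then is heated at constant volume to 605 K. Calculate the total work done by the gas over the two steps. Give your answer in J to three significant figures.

W_total ≈ 2180 J

Step 1 (isothermal): W = P₁V₁ ln(V₂/V₁) = (4082) ln(53.6/31.4) = 2183 J.
Step 2 (isochoric): W = 0 (constant volume).
W_total = 2183 + 0 = 2183 J.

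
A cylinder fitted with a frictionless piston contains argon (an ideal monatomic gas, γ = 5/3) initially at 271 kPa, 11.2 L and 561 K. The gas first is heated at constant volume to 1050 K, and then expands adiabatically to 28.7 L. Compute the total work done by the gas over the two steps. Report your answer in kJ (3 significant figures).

Step 1 (isochoric): W = 0 (constant volume).
After step 1: P = 507.2 kPa (V unchanged).
Step 2 (adiabatic): W = (P₁V₁ − P₂V₂)/(γ−1) = (5681 − 3034)/0.667 = 3971 J.
W_total = 0 + 3971 = 3971 J.

W_total ≈ 3.97 kJ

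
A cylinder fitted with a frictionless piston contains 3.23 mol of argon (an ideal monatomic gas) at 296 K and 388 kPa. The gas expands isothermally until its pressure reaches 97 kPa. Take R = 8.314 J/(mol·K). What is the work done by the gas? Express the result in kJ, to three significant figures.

W ≈ 11.0 kJ

Isothermal process: W = nRT ln(V₂/V₁) = nRT ln(P₁/P₂).
W = (3.23)(8.314)(296) × ln(388/97)
  = 7949 × ln(4) = 7949 × 1.386
W_by_gas = 11019 J.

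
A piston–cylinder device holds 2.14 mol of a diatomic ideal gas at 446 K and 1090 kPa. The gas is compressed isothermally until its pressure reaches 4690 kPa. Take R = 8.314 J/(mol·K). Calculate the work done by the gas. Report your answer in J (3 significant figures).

Isothermal process: W = nRT ln(V₂/V₁) = nRT ln(P₁/P₂).
W = (2.14)(8.314)(446) × ln(1090/4690)
  = 7935 × ln(0.2324) = 7935 × -1.459
W_by_gas = -11580 J.

W ≈ -11600 J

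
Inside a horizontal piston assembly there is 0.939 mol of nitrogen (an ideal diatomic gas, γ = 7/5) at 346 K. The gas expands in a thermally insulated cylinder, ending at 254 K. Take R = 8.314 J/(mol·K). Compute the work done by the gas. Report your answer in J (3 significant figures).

Adiabatic ⇒ Q = 0, so W_by = −ΔU = nCᵥ(T₁ − T₂).
Cᵥ = 5R/2 = 20.79 J/(mol·K).
W = (0.939)(20.79)(346 − 254) = 1796 J.

W ≈ 1800 J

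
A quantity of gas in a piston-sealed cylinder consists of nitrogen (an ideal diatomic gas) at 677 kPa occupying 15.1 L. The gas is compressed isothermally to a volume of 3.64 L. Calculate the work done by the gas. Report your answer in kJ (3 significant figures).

Isothermal: W = nRT ln(V₂/V₁) = P₁V₁ ln(V₂/V₁).
P₁V₁ = (677 kPa)(15.1 L) = 10223 J.
W = 10223 × ln(3.64/15.1) = 10223 × -1.423
W_by_gas = -14544 J.

W ≈ -14.5 kJ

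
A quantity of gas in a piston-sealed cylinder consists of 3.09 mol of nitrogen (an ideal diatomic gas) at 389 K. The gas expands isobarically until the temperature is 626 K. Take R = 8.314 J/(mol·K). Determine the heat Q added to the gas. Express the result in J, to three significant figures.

Isobaric: W = nRΔT = (3.09)(8.314)(237) = 6089 J.
ΔU = nCᵥΔT with Cᵥ = 5R/2: ΔU = (3.09)(20.79)(237) = 15221 J.
Q = ΔU + W = 15221 + 6089 = 21310 J.

Q ≈ 21300 J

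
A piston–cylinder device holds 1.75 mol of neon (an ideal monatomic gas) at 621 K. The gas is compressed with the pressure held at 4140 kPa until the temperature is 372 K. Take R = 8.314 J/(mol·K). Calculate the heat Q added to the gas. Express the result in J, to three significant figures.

Isobaric: W = nRΔT = (1.75)(8.314)(-249) = -3623 J.
ΔU = nCᵥΔT with Cᵥ = 3R/2: ΔU = (1.75)(12.47)(-249) = -5434 J.
Q = ΔU + W = -5434 − 3623 = -9057 J.

Q ≈ -9060 J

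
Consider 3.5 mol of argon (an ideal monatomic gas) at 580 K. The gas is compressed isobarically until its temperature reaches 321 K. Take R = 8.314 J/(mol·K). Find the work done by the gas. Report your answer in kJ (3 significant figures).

W ≈ -7.54 kJ

Isobaric: W = P ΔV = nR ΔT.
W = (3.5)(8.314)(321 − 580) = -7537 J.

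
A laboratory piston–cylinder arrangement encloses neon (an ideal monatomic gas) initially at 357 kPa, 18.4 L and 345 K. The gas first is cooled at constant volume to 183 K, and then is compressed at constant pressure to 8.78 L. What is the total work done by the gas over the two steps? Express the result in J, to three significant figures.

Step 1 (isochoric): W = 0 (constant volume).
After step 1: P = 189.4 kPa (V unchanged).
Step 2 (isobaric): W = PΔV = (189.4 kPa)(8.78 − 18.4 L) = -1822 J.
W_total = 0 − 1822 = -1822 J.

W_total ≈ -1820 J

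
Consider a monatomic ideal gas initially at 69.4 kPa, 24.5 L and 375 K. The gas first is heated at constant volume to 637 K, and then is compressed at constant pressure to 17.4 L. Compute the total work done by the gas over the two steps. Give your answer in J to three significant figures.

Step 1 (isochoric): W = 0 (constant volume).
After step 1: P = 117.9 kPa (V unchanged).
Step 2 (isobaric): W = PΔV = (117.9 kPa)(17.4 − 24.5 L) = -837 J.
W_total = 0 − 837 = -837 J.

W_total ≈ -837 J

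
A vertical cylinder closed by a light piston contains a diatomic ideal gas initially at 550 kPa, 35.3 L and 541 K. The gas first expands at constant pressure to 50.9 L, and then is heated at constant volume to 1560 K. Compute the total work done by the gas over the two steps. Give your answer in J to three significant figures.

W_total ≈ 8580 J

Step 1 (isobaric): W = PΔV = (550 kPa)(50.9 − 35.3 L) = 8580 J.
Step 2 (isochoric): W = 0 (constant volume).
W_total = 8580 + 0 = 8580 J.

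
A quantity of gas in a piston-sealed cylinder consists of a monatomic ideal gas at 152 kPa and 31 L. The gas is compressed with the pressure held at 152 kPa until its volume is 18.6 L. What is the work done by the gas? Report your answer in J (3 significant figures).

W ≈ -1880 J

Isobaric: W = P ΔV.
W = (152 kPa)(18.6 − 31 L) = (152)(-12.4) = -1885 J.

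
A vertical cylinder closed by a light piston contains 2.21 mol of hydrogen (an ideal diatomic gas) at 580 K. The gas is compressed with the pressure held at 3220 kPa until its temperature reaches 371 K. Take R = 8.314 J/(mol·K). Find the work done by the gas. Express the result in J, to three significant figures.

Isobaric: W = P ΔV = nR ΔT.
W = (2.21)(8.314)(371 − 580) = -3840 J.

W ≈ -3840 J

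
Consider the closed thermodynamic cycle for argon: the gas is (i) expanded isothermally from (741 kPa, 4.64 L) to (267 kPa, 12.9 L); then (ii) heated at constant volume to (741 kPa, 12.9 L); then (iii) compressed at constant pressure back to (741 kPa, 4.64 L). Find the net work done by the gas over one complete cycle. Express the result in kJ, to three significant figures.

W_net ≈ -2.61 kJ

Leg (i): W = PᵢVᵢ ln(V_f/Vᵢ) = (3438) ln(12.9/4.64) = 3516 J.
Leg (ii): W = 0.
Leg (iii): W = PΔV = (741)(4.64 − 12.9) = -6121 J.
W_net = 3516 − 6121 = -2605 J.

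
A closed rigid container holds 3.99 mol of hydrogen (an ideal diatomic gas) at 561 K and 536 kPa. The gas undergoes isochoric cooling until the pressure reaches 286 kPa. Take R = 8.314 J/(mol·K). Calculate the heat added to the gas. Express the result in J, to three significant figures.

Constant volume ⇒ W = 0, so Q = ΔU = nCᵥΔT with Cᵥ = 5R/2 = 20.79 J/(mol·K).
At constant V, T₂/T₁ = P₂/P₁ ⇒ ΔT = T₁(P₂/P₁ − 1) = 561·(286/536 − 1) = -261.7 K.
ΔU = (3.99)(20.79)(-261.7) = -21700 J.

Q ≈ -21700 J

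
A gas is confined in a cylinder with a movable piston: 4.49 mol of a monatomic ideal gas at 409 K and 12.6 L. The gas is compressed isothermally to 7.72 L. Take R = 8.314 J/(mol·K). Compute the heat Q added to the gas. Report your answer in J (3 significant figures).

Q ≈ -7480 J

Isothermal ⇒ ΔU = 0, so Q = W = nRT ln(V₂/V₁).
Q = (4.49)(8.314)(409) ln(7.72/12.6) = 15268 × -0.4899 = -7479 J.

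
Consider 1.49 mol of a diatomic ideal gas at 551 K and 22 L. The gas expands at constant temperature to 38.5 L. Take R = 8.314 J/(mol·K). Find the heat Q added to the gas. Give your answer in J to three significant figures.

Isothermal ⇒ ΔU = 0, so Q = W = nRT ln(V₂/V₁).
Q = (1.49)(8.314)(551) ln(38.5/22) = 6826 × 0.5596 = 3820 J.

Q ≈ 3820 J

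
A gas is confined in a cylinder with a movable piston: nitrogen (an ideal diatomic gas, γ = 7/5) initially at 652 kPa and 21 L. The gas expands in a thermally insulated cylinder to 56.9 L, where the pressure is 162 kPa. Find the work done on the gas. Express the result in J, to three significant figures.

W ≈ -11200 J

Adiabatic: W = (P₁V₁ − P₂V₂)/(γ − 1) with γ = 7/5.
P₁V₁ = 13692 J, P₂V₂ = 9218 J.
W = (13692 − 9218) / 0.4 = 11186 J.
Work on gas = −W_by = -11186 J.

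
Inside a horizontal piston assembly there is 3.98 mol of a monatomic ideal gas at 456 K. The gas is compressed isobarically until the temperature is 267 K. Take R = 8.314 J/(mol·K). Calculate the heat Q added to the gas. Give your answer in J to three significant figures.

Isobaric: W = nRΔT = (3.98)(8.314)(-189) = -6254 J.
ΔU = nCᵥΔT with Cᵥ = 3R/2: ΔU = (3.98)(12.47)(-189) = -9381 J.
Q = ΔU + W = -9381 − 6254 = -15635 J.

Q ≈ -15600 J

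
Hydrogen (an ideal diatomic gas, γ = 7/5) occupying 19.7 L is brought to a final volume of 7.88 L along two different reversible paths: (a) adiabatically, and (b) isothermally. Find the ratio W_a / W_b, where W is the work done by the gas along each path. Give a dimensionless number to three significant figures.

Path (a) adiabatic: W = P₁V₁(1 − (V₁/V₂)^(γ−1))/(γ−1) → W_a/(P₁V₁) = -1.107.
Path (b) isothermal: W = P₁V₁ ln(V₂/V₁) → W_b/(P₁V₁) = -0.9163.
W_a / W_b = -1.107 / -0.9163 = 1.208.

W_a / W_b ≈ 1.21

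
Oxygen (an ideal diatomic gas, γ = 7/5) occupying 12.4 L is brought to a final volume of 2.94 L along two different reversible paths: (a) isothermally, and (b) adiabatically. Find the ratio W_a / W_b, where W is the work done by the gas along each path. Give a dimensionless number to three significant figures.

W_a / W_b ≈ 0.740

Path (a) isothermal: W = P₁V₁ ln(V₂/V₁) → W_a/(P₁V₁) = -1.439.
Path (b) adiabatic: W = P₁V₁(1 − (V₁/V₂)^(γ−1))/(γ−1) → W_b/(P₁V₁) = -1.946.
W_a / W_b = -1.439 / -1.946 = 0.7396.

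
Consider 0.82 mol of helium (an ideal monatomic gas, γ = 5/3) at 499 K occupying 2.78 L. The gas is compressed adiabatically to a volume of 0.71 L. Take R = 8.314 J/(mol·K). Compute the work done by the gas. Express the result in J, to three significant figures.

Adiabatic: TV^(γ−1) = const with γ = 5/3.
T₂ = T₁ (V₁/V₂)^(γ−1) = 499 × (2.78/0.71)^0.667 = 499 × 2.484 = 1240 K.
W_by = nCᵥ(T₁ − T₂) = (0.82)(12.47)(499 − 1240) = -7574 J.

W ≈ -7570 J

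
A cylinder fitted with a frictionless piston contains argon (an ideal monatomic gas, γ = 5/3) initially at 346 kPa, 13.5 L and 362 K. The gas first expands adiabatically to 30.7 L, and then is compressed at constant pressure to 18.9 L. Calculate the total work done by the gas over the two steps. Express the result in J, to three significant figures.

Step 1 (adiabatic): W = (P₁V₁ − P₂V₂)/(γ−1) = (4671 − 2701)/0.667 = 2955 J.
After step 1: P = 87.98 kPa, V = 30.7 L, T = 209.3 K.
Step 2 (isobaric): W = PΔV = (87.98 kPa)(18.9 − 30.7 L) = -1038 J.
W_total = 2955 − 1038 = 1917 J.

W_total ≈ 1920 J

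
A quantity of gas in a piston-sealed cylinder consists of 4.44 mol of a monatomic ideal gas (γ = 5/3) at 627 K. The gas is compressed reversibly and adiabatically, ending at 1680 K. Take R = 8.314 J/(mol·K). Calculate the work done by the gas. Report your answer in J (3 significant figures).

W ≈ -58300 J

Adiabatic ⇒ Q = 0, so W_by = −ΔU = nCᵥ(T₁ − T₂).
Cᵥ = 3R/2 = 12.47 J/(mol·K).
W = (4.44)(12.47)(627 − 1680) = -58306 J.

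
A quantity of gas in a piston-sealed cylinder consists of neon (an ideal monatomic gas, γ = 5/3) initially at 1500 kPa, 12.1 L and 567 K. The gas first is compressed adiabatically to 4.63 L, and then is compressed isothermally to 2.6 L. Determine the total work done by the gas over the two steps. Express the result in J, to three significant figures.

W_total ≈ -44300 J

Step 1 (adiabatic): W = (P₁V₁ − P₂V₂)/(γ−1) = (18150 − 34436)/0.667 = -24429 J.
After step 1: P = 7438 kPa, V = 4.63 L, T = 1076 K.
Step 2 (isothermal): W = P₁V₁ ln(V₂/V₁) = (34436) ln(2.6/4.63) = -19871 J.
W_total = -24429 − 19871 = -44300 J.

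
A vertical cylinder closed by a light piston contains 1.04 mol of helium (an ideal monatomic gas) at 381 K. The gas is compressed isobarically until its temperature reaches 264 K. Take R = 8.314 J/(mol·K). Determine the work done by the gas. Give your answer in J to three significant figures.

W ≈ -1010 J

Isobaric: W = P ΔV = nR ΔT.
W = (1.04)(8.314)(264 − 381) = -1012 J.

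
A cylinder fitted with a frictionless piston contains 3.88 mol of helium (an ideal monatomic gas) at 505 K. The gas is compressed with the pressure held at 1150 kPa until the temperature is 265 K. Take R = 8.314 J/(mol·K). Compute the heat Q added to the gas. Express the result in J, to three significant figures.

Isobaric: W = nRΔT = (3.88)(8.314)(-240) = -7742 J.
ΔU = nCᵥΔT with Cᵥ = 3R/2: ΔU = (3.88)(12.47)(-240) = -11613 J.
Q = ΔU + W = -11613 − 7742 = -19355 J.

Q ≈ -19400 J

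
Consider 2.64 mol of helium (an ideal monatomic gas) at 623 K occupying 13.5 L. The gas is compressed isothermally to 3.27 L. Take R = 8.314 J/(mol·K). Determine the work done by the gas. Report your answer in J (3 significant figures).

Isothermal: W = nRT ln(V₂/V₁).
W = (2.64)(8.314)(623) × ln(3.27/13.5)
  = 13674 × -1.418
W_by_gas = -19389 J.

W ≈ -19400 J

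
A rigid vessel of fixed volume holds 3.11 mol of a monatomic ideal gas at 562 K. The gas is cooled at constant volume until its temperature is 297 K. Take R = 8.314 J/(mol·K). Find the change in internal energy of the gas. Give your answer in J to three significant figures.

ΔU ≈ -10300 J

Constant volume ⇒ W = 0, so Q = ΔU = nCᵥΔT with Cᵥ = 3R/2 = 12.47 J/(mol·K).
ΔU = (3.11)(12.47)(297 − 562) = -10278 J.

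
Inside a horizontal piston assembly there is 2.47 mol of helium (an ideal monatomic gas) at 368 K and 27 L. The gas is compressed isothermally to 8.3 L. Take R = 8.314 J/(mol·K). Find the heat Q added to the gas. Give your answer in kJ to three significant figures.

Q ≈ -8.91 kJ

Isothermal ⇒ ΔU = 0, so Q = W = nRT ln(V₂/V₁).
Q = (2.47)(8.314)(368) ln(8.3/27) = 7557 × -1.18 = -8914 J.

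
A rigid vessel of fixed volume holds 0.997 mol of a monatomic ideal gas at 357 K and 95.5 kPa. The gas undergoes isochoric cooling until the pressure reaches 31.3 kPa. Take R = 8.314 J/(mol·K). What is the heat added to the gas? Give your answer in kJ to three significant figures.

Constant volume ⇒ W = 0, so Q = ΔU = nCᵥΔT with Cᵥ = 3R/2 = 12.47 J/(mol·K).
At constant V, T₂/T₁ = P₂/P₁ ⇒ ΔT = T₁(P₂/P₁ − 1) = 357·(31.3/95.5 − 1) = -240 K.
ΔU = (0.997)(12.47)(-240) = -2984 J.

Q ≈ -2.98 kJ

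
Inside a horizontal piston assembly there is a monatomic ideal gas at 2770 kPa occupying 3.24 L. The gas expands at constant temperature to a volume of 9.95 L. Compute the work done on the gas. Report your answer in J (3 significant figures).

Isothermal: W = nRT ln(V₂/V₁) = P₁V₁ ln(V₂/V₁).
P₁V₁ = (2770 kPa)(3.24 L) = 8975 J.
W = 8975 × ln(9.95/3.24) = 8975 × 1.122
W_by_gas = 10070 J; work on gas = −W_by = -10070 J.

W ≈ -10100 J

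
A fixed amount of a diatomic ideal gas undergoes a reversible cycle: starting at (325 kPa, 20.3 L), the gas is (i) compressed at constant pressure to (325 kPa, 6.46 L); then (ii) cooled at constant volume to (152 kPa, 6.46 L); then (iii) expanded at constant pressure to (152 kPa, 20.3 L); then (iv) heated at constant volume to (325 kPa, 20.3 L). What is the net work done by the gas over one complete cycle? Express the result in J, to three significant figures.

Constant-volume legs do no work.
W(i) = (325)(6.46 − 20.3) = -4498 J; W(iii) = (152)(20.3 − 6.46) = 2104 J.
W_net = -4498 + 2104 = -2394 J (the counter-clockwise enclosed area).

W_net ≈ -2390 J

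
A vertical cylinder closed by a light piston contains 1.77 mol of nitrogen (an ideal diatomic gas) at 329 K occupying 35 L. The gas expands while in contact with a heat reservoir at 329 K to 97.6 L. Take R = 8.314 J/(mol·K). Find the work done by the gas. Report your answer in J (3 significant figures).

Isothermal: W = nRT ln(V₂/V₁).
W = (1.77)(8.314)(329) × ln(97.6/35)
  = 4841 × 1.026
W_by_gas = 4965 J.

W ≈ 4970 J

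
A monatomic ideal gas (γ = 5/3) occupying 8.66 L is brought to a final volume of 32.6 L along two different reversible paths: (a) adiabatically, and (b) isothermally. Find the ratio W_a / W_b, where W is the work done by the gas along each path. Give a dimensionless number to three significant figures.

Path (a) adiabatic: W = P₁V₁(1 − (V₁/V₂)^(γ−1))/(γ−1) → W_a/(P₁V₁) = 0.8801.
Path (b) isothermal: W = P₁V₁ ln(V₂/V₁) → W_b/(P₁V₁) = 1.326.
W_a / W_b = 0.8801 / 1.326 = 0.664.

W_a / W_b ≈ 0.664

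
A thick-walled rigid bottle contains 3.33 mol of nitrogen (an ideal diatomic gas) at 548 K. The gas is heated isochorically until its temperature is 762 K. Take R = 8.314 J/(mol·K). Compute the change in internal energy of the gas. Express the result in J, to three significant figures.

ΔU ≈ 14800 J

Constant volume ⇒ W = 0, so Q = ΔU = nCᵥΔT with Cᵥ = 5R/2 = 20.79 J/(mol·K).
ΔU = (3.33)(20.79)(762 − 548) = 14812 J.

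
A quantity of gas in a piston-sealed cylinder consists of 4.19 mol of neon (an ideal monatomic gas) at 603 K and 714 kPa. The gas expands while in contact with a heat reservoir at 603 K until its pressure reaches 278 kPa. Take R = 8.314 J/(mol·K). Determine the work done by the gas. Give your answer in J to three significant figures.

W ≈ 19800 J

Isothermal process: W = nRT ln(V₂/V₁) = nRT ln(P₁/P₂).
W = (4.19)(8.314)(603) × ln(714/278)
  = 21006 × ln(2.568) = 21006 × 0.9433
W_by_gas = 19814 J.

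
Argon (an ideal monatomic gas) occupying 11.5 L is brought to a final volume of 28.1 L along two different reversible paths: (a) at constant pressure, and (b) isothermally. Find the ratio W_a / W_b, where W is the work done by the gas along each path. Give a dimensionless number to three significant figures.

Path (a) isobaric: W = P₁(V₂ − V₁) → W_a/(P₁V₁) = 1.443.
Path (b) isothermal: W = P₁V₁ ln(V₂/V₁) → W_b/(P₁V₁) = 0.8934.
W_a / W_b = 1.443 / 0.8934 = 1.616.

W_a / W_b ≈ 1.62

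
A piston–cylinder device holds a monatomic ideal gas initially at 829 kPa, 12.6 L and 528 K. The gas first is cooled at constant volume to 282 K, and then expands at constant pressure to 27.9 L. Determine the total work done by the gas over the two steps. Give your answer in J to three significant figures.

Step 1 (isochoric): W = 0 (constant volume).
After step 1: P = 442.8 kPa (V unchanged).
Step 2 (isobaric): W = PΔV = (442.8 kPa)(27.9 − 12.6 L) = 6774 J.
W_total = 0 + 6774 = 6774 J.

W_total ≈ 6770 J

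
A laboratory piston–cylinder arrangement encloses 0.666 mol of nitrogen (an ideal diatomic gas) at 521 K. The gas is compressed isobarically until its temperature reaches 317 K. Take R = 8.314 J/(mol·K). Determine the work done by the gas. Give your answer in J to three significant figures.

W ≈ -1130 J

Isobaric: W = P ΔV = nR ΔT.
W = (0.666)(8.314)(317 − 521) = -1130 J.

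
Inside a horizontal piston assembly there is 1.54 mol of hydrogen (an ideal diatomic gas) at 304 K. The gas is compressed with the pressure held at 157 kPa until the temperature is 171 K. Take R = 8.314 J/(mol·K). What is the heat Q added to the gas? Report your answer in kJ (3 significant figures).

Q ≈ -5.96 kJ

Isobaric: W = nRΔT = (1.54)(8.314)(-133) = -1703 J.
ΔU = nCᵥΔT with Cᵥ = 5R/2: ΔU = (1.54)(20.79)(-133) = -4257 J.
Q = ΔU + W = -4257 − 1703 = -5960 J.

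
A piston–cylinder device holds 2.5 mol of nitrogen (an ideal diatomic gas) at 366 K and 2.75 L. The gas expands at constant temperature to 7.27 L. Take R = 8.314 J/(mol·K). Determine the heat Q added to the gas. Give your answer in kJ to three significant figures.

Isothermal ⇒ ΔU = 0, so Q = W = nRT ln(V₂/V₁).
Q = (2.5)(8.314)(366) ln(7.27/2.75) = 7607 × 0.9722 = 7395 J.

Q ≈ 7.40 kJ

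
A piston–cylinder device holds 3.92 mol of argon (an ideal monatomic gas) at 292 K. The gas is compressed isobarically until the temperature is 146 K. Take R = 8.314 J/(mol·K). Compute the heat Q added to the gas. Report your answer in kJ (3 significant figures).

Isobaric: W = nRΔT = (3.92)(8.314)(-146) = -4758 J.
ΔU = nCᵥΔT with Cᵥ = 3R/2: ΔU = (3.92)(12.47)(-146) = -7137 J.
Q = ΔU + W = -7137 − 4758 = -11896 J.

Q ≈ -11.9 kJ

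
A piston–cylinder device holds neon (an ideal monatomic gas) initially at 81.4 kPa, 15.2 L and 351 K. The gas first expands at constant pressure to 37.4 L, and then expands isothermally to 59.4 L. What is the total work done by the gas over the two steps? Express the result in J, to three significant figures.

Step 1 (isobaric): W = PΔV = (81.4 kPa)(37.4 − 15.2 L) = 1807 J.
After step 1: P = 81.4 kPa, V = 37.4 L, T = 863.6 K.
Step 2 (isothermal): W = P₁V₁ ln(V₂/V₁) = (3044) ln(59.4/37.4) = 1408 J.
W_total = 1807 + 1408 = 3215 J.

W_total ≈ 3220 J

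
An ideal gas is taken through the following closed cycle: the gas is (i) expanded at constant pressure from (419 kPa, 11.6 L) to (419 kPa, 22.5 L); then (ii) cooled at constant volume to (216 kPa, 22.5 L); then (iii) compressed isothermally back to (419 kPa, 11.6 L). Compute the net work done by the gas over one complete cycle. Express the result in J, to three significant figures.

Leg (i): W = PΔV = (419)(22.5 − 11.6) = 4567 J.
Leg (ii): W = 0.
Leg (iii): W = PᵢVᵢ ln(V_f/Vᵢ) = (4860) ln(11.6/22.5) = -3220 J.
W_net = 4567 − 3220 = 1347 J.

W_net ≈ 1350 J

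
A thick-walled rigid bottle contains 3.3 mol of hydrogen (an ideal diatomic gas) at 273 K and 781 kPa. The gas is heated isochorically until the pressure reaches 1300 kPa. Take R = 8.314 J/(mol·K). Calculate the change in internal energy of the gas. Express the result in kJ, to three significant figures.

Constant volume ⇒ W = 0, so Q = ΔU = nCᵥΔT with Cᵥ = 5R/2 = 20.79 J/(mol·K).
At constant V, T₂/T₁ = P₂/P₁ ⇒ ΔT = T₁(P₂/P₁ − 1) = 273·(1300/781 − 1) = 181.4 K.
ΔU = (3.3)(20.79)(181.4) = 12444 J.

ΔU ≈ 12.4 kJ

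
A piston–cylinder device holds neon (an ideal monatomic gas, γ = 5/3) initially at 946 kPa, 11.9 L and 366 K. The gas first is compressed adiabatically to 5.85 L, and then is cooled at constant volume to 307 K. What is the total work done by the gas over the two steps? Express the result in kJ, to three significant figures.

Step 1 (adiabatic): W = (P₁V₁ − P₂V₂)/(γ−1) = (11257 − 18073)/0.667 = -10224 J.
Step 2 (isochoric): W = 0 (constant volume).
W_total = -10224 + 0 = -10224 J.

W_total ≈ -10.2 kJ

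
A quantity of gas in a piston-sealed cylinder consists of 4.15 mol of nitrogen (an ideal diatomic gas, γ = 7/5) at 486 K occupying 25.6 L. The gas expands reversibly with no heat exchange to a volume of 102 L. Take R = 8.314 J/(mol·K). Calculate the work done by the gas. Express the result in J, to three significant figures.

W ≈ 17800 J

Adiabatic: TV^(γ−1) = const with γ = 7/5.
T₂ = T₁ (V₁/V₂)^(γ−1) = 486 × (25.6/102)^0.4 = 486 × 0.5752 = 279.6 K.
W_by = nCᵥ(T₁ − T₂) = (4.15)(20.79)(486 − 279.6) = 17806 J.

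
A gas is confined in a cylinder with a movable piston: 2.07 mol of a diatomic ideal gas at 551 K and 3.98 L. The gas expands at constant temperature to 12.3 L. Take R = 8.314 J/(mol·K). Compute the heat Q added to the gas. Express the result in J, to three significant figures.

Isothermal ⇒ ΔU = 0, so Q = W = nRT ln(V₂/V₁).
Q = (2.07)(8.314)(551) ln(12.3/3.98) = 9483 × 1.128 = 10699 J.

Q ≈ 10700 J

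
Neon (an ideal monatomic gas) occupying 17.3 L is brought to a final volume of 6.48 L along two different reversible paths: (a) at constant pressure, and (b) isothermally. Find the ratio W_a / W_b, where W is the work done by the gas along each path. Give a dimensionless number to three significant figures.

Path (a) isobaric: W = P₁(V₂ − V₁) → W_a/(P₁V₁) = -0.6254.
Path (b) isothermal: W = P₁V₁ ln(V₂/V₁) → W_b/(P₁V₁) = -0.982.
W_a / W_b = -0.6254 / -0.982 = 0.6369.

W_a / W_b ≈ 0.637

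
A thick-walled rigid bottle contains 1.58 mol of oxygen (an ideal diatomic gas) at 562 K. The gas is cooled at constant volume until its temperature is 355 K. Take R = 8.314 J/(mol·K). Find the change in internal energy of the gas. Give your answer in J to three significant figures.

Constant volume ⇒ W = 0, so Q = ΔU = nCᵥΔT with Cᵥ = 5R/2 = 20.79 J/(mol·K).
ΔU = (1.58)(20.79)(355 − 562) = -6798 J.

ΔU ≈ -6800 J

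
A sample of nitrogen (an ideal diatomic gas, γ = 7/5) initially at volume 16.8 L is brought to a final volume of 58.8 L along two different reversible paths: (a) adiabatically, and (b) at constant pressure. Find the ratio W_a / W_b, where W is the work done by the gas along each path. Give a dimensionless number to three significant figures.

W_a / W_b ≈ 0.394

Path (a) adiabatic: W = P₁V₁(1 − (V₁/V₂)^(γ−1))/(γ−1) → W_a/(P₁V₁) = 0.9853.
Path (b) isobaric: W = P₁(V₂ − V₁) → W_b/(P₁V₁) = 2.5.
W_a / W_b = 0.9853 / 2.5 = 0.3941.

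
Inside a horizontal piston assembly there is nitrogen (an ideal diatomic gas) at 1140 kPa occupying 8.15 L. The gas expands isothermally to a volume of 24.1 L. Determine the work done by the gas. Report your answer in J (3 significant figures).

Isothermal: W = nRT ln(V₂/V₁) = P₁V₁ ln(V₂/V₁).
P₁V₁ = (1140 kPa)(8.15 L) = 9291 J.
W = 9291 × ln(24.1/8.15) = 9291 × 1.084
W_by_gas = 10073 J.

W ≈ 10100 J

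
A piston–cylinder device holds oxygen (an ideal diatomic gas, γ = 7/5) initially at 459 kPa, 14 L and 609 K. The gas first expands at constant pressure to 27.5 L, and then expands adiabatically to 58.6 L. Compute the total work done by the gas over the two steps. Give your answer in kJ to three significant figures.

Step 1 (isobaric): W = PΔV = (459 kPa)(27.5 − 14 L) = 6196 J.
After step 1: P = 459 kPa, V = 27.5 L, T = 1196 K.
Step 2 (adiabatic): W = (P₁V₁ − P₂V₂)/(γ−1) = (12622 − 9327)/0.4 = 8240 J.
W_total = 6196 + 8240 = 14436 J.

W_total ≈ 14.4 kJ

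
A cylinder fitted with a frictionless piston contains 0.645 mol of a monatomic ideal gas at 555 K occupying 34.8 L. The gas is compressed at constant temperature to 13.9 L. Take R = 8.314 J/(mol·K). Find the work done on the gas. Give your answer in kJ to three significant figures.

Isothermal: W = nRT ln(V₂/V₁).
W = (0.645)(8.314)(555) × ln(13.9/34.8)
  = 2976 × -0.9177
W_by_gas = -2731 J; work on gas = −W_by = 2731 J.

W ≈ 2.73 kJ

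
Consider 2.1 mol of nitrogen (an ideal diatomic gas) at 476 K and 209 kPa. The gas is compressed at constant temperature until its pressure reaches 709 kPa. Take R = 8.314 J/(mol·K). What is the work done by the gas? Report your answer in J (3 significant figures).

Isothermal process: W = nRT ln(V₂/V₁) = nRT ln(P₁/P₂).
W = (2.1)(8.314)(476) × ln(209/709)
  = 8311 × ln(0.2948) = 8311 × -1.222
W_by_gas = -10152 J.

W ≈ -10200 J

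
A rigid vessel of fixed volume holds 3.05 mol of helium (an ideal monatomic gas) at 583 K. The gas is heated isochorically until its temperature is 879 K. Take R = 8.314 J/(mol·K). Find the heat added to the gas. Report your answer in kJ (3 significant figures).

Q ≈ 11.3 kJ

Constant volume ⇒ W = 0, so Q = ΔU = nCᵥΔT with Cᵥ = 3R/2 = 12.47 J/(mol·K).
ΔU = (3.05)(12.47)(879 − 583) = 11259 J.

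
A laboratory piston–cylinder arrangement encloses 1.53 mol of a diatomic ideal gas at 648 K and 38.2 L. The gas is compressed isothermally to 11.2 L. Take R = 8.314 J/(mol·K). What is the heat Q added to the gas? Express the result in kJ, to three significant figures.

Q ≈ -10.1 kJ

Isothermal ⇒ ΔU = 0, so Q = W = nRT ln(V₂/V₁).
Q = (1.53)(8.314)(648) ln(11.2/38.2) = 8243 × -1.227 = -10113 J.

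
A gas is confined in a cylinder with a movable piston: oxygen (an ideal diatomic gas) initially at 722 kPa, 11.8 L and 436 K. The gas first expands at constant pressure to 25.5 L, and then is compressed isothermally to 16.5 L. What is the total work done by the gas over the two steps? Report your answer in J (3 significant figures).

W_total ≈ 1880 J

Step 1 (isobaric): W = PΔV = (722 kPa)(25.5 − 11.8 L) = 9891 J.
After step 1: P = 722 kPa, V = 25.5 L, T = 942.2 K.
Step 2 (isothermal): W = P₁V₁ ln(V₂/V₁) = (18411) ln(16.5/25.5) = -8015 J.
W_total = 9891 − 8015 = 1877 J.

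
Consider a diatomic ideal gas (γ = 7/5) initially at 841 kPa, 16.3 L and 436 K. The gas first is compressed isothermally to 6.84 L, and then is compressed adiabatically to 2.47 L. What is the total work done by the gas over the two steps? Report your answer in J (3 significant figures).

W_total ≈ -29100 J

Step 1 (isothermal): W = P₁V₁ ln(V₂/V₁) = (13708) ln(6.84/16.3) = -11904 J.
After step 1: P = 2004 kPa, V = 6.84 L, T = 436 K.
Step 2 (adiabatic): W = (P₁V₁ − P₂V₂)/(γ−1) = (13708 − 20603)/0.4 = -17236 J.
W_total = -11904 − 17236 = -29140 J.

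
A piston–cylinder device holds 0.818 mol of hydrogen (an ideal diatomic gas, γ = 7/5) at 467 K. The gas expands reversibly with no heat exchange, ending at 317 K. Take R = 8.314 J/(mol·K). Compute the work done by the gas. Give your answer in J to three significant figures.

Adiabatic ⇒ Q = 0, so W_by = −ΔU = nCᵥ(T₁ − T₂).
Cᵥ = 5R/2 = 20.79 J/(mol·K).
W = (0.818)(20.79)(467 − 317) = 2550 J.

W ≈ 2550 J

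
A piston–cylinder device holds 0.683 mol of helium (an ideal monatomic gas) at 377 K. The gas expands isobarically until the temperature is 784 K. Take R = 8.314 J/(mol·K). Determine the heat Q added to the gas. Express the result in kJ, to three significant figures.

Isobaric: W = nRΔT = (0.683)(8.314)(407) = 2311 J.
ΔU = nCᵥΔT with Cᵥ = 3R/2: ΔU = (0.683)(12.47)(407) = 3467 J.
Q = ΔU + W = 3467 + 2311 = 5778 J.

Q ≈ 5.78 kJ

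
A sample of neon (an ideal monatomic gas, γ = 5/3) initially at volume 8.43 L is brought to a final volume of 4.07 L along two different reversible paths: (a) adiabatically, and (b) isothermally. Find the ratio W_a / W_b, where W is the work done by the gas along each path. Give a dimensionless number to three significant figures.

W_a / W_b ≈ 1.29

Path (a) adiabatic: W = P₁V₁(1 − (V₁/V₂)^(γ−1))/(γ−1) → W_a/(P₁V₁) = -0.9373.
Path (b) isothermal: W = P₁V₁ ln(V₂/V₁) → W_b/(P₁V₁) = -0.7282.
W_a / W_b = -0.9373 / -0.7282 = 1.287.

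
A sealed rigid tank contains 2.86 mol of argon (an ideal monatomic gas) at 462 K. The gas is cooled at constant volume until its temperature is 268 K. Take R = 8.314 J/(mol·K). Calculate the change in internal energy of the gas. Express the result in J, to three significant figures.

Constant volume ⇒ W = 0, so Q = ΔU = nCᵥΔT with Cᵥ = 3R/2 = 12.47 J/(mol·K).
ΔU = (2.86)(12.47)(268 − 462) = -6919 J.

ΔU ≈ -6920 J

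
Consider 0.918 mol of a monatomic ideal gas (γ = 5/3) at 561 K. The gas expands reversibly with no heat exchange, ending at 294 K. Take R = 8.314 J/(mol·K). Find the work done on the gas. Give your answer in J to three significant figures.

W ≈ -3060 J

Adiabatic ⇒ Q = 0, so W_by = −ΔU = nCᵥ(T₁ − T₂).
Cᵥ = 3R/2 = 12.47 J/(mol·K).
W = (0.918)(12.47)(561 − 294) = 3057 J.
Work on gas = −W_by = -3057 J.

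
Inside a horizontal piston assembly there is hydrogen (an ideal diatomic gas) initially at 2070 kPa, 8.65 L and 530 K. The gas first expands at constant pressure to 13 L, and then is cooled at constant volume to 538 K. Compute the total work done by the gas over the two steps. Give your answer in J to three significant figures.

W_total ≈ 9000 J

Step 1 (isobaric): W = PΔV = (2070 kPa)(13 − 8.65 L) = 9004 J.
Step 2 (isochoric): W = 0 (constant volume).
W_total = 9004 + 0 = 9004 J.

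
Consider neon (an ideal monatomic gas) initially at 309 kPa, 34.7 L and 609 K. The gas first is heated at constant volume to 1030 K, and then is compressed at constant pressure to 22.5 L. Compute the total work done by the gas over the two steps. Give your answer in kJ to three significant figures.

W_total ≈ -6.38 kJ

Step 1 (isochoric): W = 0 (constant volume).
After step 1: P = 522.6 kPa (V unchanged).
Step 2 (isobaric): W = PΔV = (522.6 kPa)(22.5 − 34.7 L) = -6376 J.
W_total = 0 − 6376 = -6376 J.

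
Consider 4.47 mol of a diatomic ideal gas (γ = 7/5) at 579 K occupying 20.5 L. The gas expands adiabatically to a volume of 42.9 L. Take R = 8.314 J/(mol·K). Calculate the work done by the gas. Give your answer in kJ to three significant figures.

Adiabatic: TV^(γ−1) = const with γ = 7/5.
T₂ = T₁ (V₁/V₂)^(γ−1) = 579 × (20.5/42.9)^0.4 = 579 × 0.7442 = 430.9 K.
W_by = nCᵥ(T₁ − T₂) = (4.47)(20.79)(579 − 430.9) = 13758 J.

W ≈ 13.8 kJ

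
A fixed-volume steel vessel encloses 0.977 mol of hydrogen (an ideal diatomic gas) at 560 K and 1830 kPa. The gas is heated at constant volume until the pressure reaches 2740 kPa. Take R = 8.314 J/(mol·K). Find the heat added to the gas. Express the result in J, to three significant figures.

Constant volume ⇒ W = 0, so Q = ΔU = nCᵥΔT with Cᵥ = 5R/2 = 20.79 J/(mol·K).
At constant V, T₂/T₁ = P₂/P₁ ⇒ ΔT = T₁(P₂/P₁ − 1) = 560·(2740/1830 − 1) = 278.5 K.
ΔU = (0.977)(20.79)(278.5) = 5655 J.

Q ≈ 5650 J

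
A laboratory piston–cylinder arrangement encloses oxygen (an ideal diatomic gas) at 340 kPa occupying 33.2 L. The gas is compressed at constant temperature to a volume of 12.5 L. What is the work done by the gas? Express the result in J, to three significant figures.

Isothermal: W = nRT ln(V₂/V₁) = P₁V₁ ln(V₂/V₁).
P₁V₁ = (340 kPa)(33.2 L) = 11288 J.
W = 11288 × ln(12.5/33.2) = 11288 × -0.9768
W_by_gas = -11026 J.

W ≈ -11000 J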